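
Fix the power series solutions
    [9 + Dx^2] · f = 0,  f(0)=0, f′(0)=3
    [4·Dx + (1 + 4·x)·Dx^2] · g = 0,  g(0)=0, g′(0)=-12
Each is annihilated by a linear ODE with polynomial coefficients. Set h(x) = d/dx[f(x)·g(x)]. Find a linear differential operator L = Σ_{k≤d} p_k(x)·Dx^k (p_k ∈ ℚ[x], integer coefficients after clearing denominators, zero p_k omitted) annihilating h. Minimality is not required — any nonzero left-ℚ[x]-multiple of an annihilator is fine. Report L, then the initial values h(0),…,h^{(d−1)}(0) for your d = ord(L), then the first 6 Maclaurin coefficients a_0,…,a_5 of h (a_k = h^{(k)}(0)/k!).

L = (-153603 - 635688·x - 3184272·x^2 - 4292352·x^3 + 12503808·x^4 + 40310784·x^5 + 26873856·x^6) + (-47736 - 304992·x - 311040·x^2 + 2073600·x^3 + 7464960·x^4 + 5971968·x^5)·Dx + (-19110 - 88272·x - 352800·x^2 + 41472·x^3 + 3773952·x^4 + 8957952·x^5 + 5971968·x^6)·Dx^2 + (-5304 - 33888·x - 34560·x^2 + 230400·x^3 + 829440·x^4 + 663552·x^5)·Dx^3 + (-227 - 1960·x + 112·x^2 + 57600·x^3 + 264960·x^4 + 497664·x^5 + 331776·x^6)·Dx^4  (order 4).
h: a_k = 0, -72, 216, -552, 2340, -9477, …
ICs: h(0) = 0, h′(0) = -72, h′′(0) = 432, h′′′(0) = -3312.

f: a_k = 0, 3, 0, -9/2, 0, 81/40, …
g: a_k = 0, -12, 24, -64, 192, -3072/5, …
Sym-product of L_f,L_g gives L₀ (≤ ord 4).
Derive L from L₀ (diff closure).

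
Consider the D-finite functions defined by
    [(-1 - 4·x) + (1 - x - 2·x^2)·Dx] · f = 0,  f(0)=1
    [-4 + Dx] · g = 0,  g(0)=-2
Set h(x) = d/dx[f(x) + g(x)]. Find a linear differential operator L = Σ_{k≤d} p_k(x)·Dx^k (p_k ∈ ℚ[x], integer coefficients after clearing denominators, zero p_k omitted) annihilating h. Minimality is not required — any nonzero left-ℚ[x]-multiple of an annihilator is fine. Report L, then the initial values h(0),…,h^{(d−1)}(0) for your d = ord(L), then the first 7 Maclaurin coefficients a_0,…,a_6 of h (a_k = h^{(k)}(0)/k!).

f: a_k = 1, 1, 3, 5, 11, 21, 43, …
g: a_k = -2, -8, -16, -64/3, -64/3, -256/15, -512/45, …
f+g: L₀ = lclm(L_f,L_g), ord ≤ 1+1.
Differentiate: ansatz ord ≤ ord L₀ ⇒ L.
L = (12 + 240·x + 288·x^2 + 768·x^3 + 384·x^4) + (-7 - 56·x - 160·x^2 - 160·x^3 + 160·x^4 + 128·x^5)·Dx + (1 - x + 22·x^2 - 8·x^3 - 64·x^4 - 32·x^5)·Dx^2  (order 2).
h: a_k = -7, -26, -49, -124/3, 59/3, 2846/15, 24727/45, …
ICs: h(0) = -7, h′(0) = -26.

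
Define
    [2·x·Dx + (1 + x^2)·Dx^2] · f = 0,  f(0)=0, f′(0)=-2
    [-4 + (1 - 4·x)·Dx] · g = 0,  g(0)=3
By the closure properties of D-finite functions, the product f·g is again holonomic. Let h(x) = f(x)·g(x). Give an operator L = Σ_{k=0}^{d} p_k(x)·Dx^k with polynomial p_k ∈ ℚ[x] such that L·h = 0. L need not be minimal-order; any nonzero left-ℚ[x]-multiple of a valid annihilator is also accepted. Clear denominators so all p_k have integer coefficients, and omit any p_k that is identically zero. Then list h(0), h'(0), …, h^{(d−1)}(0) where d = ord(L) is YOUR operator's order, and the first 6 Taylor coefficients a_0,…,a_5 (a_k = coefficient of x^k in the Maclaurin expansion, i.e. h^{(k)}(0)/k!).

f: a_k = 0, -2, 0, 2/3, 0, -2/5, …
g: a_k = 3, 12, 48, 192, 768, 3072, …
f·g: L₀ = L_f ⊗_s L_g, ord ≤ 2·1.
L = 8·x + (8 - 2·x + 16·x^2)·Dx + (-1 + 4·x - x^2 + 4·x^3)·Dx^2  (order 2).
h: a_k = 0, -6, -24, -94, -376, -7526/5, …
ICs: h(0) = 0, h′(0) = -6.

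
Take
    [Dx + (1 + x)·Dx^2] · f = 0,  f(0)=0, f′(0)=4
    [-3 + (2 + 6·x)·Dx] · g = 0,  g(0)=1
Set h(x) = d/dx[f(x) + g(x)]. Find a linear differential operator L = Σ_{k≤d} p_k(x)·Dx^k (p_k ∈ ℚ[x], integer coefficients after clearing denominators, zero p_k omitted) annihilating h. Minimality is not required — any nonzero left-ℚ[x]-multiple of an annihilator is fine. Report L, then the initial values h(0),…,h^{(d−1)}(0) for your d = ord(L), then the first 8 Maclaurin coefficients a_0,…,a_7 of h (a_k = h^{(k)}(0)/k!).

L = (-15 + 9·x) + (-19 - 6·x + 45·x^2)·Dx + (-2 - 2·x + 18·x^2 + 18·x^3)·Dx^2  (order 2).
h: a_k = 11/2, -25/4, 145/16, -533/32, 9529/256, -47975/512, 513389/2048, -2831053/4096, …
ICs: h(0) = 11/2, h′(0) = -25/4.

f: a_k = 0, 4, -2, 4/3, -1, 4/5, -2/3, 4/7, …
g: a_k = 1, 3/2, -9/8, 27/16, -405/128, 1701/256, -15309/1024, 72171/2048, …
h₀=f+g: left-lcm gives L₀, ord ≤ 3.
h₀' ⇒ L via d/dx closure of L₀.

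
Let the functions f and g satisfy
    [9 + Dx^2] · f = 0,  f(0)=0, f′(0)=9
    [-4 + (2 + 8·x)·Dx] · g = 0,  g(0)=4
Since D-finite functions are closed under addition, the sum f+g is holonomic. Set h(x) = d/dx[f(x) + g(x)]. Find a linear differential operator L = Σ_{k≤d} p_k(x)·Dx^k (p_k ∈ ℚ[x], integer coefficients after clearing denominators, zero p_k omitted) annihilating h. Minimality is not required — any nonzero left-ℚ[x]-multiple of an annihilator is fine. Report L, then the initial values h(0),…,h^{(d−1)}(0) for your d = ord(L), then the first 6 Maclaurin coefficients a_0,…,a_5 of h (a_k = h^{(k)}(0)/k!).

L = (-414 - 432·x - 864·x^2) + (-63 - 468·x - 1296·x^2 - 1728·x^3)·Dx + (-46 - 48·x - 96·x^2)·Dx^2 + (-7 - 52·x - 144·x^2 - 192·x^3)·Dx^3  (order 3).
h: a_k = 17, -16, 15/2, -160, 4723/8, -2016, …
ICs: h(0) = 17, h′(0) = -16, h′′(0) = 15.

f: a_k = 0, 9, 0, -27/2, 0, 243/40, …
g: a_k = 4, 8, -8, 16, -40, 112, …
f+g: L₀ = lclm(L_f,L_g), ord ≤ 2+1.
Differentiate: ansatz ord ≤ ord L₀ ⇒ L.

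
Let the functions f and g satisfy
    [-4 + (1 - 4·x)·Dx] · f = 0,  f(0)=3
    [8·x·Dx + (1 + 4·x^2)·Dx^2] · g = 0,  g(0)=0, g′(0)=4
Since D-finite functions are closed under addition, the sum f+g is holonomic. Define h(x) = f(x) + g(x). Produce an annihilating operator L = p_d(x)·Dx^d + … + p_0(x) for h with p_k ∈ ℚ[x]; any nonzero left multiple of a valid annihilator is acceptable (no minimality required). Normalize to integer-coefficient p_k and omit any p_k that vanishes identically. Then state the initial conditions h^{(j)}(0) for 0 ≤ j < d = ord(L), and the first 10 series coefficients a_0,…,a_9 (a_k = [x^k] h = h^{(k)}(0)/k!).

f: a_k = 3, 12, 48, 192, 768, 3072, 12288, 49152, 196608, 786432, …
g: a_k = 0, 4, 0, -16/3, 0, 64/5, 0, -256/7, 0, 1024/9, …
Sum ⇒ L₀ = lclm(L_f,L_g) in ℚ(x)⟨Dx⟩.
L = (-8 + 128·x + 96·x^2)·Dx + (13 - 8·x + 100·x^2 + 96·x^3)·Dx^2 + (-1 + 3·x + 12·x^3 + 16·x^4)·Dx^3  (order 3).
h: a_k = 3, 16, 48, 560/3, 768, 15424/5, 12288, 343808/7, 196608, 7078912/9, …
ICs: h(0) = 3, h′(0) = 16, h′′(0) = 96.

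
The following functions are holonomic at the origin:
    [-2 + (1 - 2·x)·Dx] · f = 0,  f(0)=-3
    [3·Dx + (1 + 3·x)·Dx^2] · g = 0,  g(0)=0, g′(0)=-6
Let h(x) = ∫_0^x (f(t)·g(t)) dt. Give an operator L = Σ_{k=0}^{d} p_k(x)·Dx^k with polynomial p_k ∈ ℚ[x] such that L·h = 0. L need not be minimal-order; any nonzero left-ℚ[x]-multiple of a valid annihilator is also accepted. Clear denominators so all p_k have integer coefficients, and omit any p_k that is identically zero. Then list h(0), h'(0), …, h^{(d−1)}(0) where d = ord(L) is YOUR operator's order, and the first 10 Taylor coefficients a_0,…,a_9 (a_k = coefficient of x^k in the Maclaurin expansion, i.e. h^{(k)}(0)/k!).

f: a_k = -3, -6, -12, -24, -48, -96, -192, -384, -768, -1536, …
g: a_k = 0, -6, 9, -18, 81/2, -486/5, 243, -4374/7, 6561/4, -4374, …
Sym-product of L_f,L_g gives L₀ (≤ ord 2).
h=∫h₀ ⇒ L = L₀·Dx.
L = 6·Dx + (1 + 18·x)·Dx^2 + (-1 - x + 6·x^2)·Dx^3  (order 3).
h: a_k = 0, 0, 9, 3, 18, 9/2, 561/10, -279/35, 7713/35, -21697/140, …
ICs: h(0) = 0, h′(0) = 0, h′′(0) = 18.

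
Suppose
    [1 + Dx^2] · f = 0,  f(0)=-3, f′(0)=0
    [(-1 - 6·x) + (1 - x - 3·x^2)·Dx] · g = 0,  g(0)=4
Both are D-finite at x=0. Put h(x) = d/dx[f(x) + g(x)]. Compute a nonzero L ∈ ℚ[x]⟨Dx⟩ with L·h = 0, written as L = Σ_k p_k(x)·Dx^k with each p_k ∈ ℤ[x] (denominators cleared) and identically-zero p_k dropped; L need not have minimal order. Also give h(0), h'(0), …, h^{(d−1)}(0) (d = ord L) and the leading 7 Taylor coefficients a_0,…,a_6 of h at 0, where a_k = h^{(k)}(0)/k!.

L = (464 + 2522·x + 8618·x^2 + 6330·x^3 + 9630·x^4 + 486·x^5 + 486·x^6) + (-43 - 249·x + 114·x^2 + 559·x^3 + 1500·x^4 + 1863·x^5 + 189·x^6 + 162·x^7)·Dx + (464 + 2522·x + 8618·x^2 + 6330·x^3 + 9630·x^4 + 486·x^5 + 486·x^6)·Dx^2 + (-43 - 249·x + 114·x^2 + 559·x^3 + 1500·x^4 + 1863·x^5 + 189·x^6 + 162·x^7)·Dx^3  (order 3).
h: a_k = 4, 35, 84, 607/2, 800, 93121/40, 6076, …
ICs: h(0) = 4, h′(0) = 35, h′′(0) = 168.

f: a_k = -3, 0, 3/2, 0, -1/8, 0, 1/240, …
g: a_k = 4, 4, 16, 28, 76, 160, 388, …
L₀ := lclm(L_f,L_g); ord L₀ ≤ 2+1.
Differentiate: ansatz ord ≤ ord L₀ ⇒ L.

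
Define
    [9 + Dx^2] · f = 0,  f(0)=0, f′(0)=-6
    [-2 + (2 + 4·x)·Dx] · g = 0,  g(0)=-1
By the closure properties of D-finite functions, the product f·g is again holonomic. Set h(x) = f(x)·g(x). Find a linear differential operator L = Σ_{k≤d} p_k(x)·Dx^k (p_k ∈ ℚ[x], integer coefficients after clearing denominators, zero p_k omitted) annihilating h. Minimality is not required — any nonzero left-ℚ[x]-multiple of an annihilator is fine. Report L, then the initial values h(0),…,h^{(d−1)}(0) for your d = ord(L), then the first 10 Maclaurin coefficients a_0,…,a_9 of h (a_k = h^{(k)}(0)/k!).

f: a_k = 0, -6, 0, 9, 0, -81/20, 0, 243/280, 0, -243/2240, …
g: a_k = -1, -1, 1/2, -1/2, 5/8, -7/8, 21/16, -33/16, 429/128, -715/128, …
Product ⇒ symmetric product L₀, ord ≤ 2.
L = (12 + 36·x + 36·x^2) + (-2 - 4·x)·Dx + (1 + 4·x + 4·x^2)·Dx^2  (order 2).
h: a_k = 0, 6, 6, -12, -6, 24/5, 24/5, -36/7, 198/35, -72/7, …
ICs: h(0) = 0, h′(0) = 6.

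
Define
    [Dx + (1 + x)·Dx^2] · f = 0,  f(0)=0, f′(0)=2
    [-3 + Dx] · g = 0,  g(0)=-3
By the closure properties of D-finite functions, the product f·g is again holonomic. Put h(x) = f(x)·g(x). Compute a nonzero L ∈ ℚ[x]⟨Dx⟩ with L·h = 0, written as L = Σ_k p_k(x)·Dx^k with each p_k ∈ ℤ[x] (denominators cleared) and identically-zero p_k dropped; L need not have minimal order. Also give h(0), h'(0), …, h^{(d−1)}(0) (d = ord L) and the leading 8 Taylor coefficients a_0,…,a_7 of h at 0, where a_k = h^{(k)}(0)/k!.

L = (6 + 9·x) + (-5 - 6·x)·Dx + (1 + x)·Dx^2  (order 2).
h: a_k = 0, -6, -15, -20, -18, -249/20, -55/8, -114/35, …
ICs: h(0) = 0, h′(0) = -6.

f: a_k = 0, 2, -1, 2/3, -1/2, 2/5, -1/3, 2/7, …
g: a_k = -3, -9, -27/2, -27/2, -81/8, -243/40, -243/80, -729/560, …
h₀=f·g: eliminate ⇒ L₀, order ≤ 2·1.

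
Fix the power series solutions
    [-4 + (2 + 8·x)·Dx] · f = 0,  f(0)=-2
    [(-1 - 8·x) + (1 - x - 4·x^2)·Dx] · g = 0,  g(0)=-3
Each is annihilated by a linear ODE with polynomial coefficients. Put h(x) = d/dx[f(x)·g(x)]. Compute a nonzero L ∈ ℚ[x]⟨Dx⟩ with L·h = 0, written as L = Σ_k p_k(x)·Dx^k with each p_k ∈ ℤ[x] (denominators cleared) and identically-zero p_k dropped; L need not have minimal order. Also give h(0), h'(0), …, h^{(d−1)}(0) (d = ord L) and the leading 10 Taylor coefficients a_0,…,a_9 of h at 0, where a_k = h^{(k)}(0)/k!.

f: a_k = -2, -4, 4, -8, 20, -56, 168, -528, 1716, -5720, …
g: a_k = -3, -3, -15, -27, -87, -195, -543, -1323, -3495, -8787, …
Sym-product of L_f,L_g gives L₀ (≤ ord 1).
h₀' ⇒ L via d/dx closure of L₀.
L = (10 + 156·x + 540·x^2 + 800·x^3 + 960·x^4) + (-3 - 19·x - 30·x^2 + 56·x^3 + 352·x^4 + 384·x^5)·Dx  (order 1).
h: a_k = 18, 60, 378, 744, 4290, 6588, 42798, 42864, 422766, 100620, …
ICs: h(0) = 18.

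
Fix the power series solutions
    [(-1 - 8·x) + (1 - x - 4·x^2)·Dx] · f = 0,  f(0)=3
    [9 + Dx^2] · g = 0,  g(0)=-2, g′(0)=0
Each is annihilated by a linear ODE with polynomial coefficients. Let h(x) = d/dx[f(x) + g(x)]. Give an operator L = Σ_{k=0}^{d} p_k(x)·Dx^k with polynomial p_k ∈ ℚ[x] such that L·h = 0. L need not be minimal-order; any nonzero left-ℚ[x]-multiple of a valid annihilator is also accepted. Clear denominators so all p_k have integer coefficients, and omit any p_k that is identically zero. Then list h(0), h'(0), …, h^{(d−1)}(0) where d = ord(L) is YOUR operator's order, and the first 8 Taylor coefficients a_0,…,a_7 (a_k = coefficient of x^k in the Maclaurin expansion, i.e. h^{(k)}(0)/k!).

f: a_k = 3, 3, 15, 27, 87, 195, 543, 1323, …
g: a_k = -2, 0, 9, 0, -27/4, 0, 81/40, 0, …
Sum ⇒ L₀ = lclm(L_f,L_g) in ℚ(x)⟨Dx⟩.
h₀' ⇒ L via d/dx closure of L₀.
L = (2358 + 13068·x + 57006·x^2 + 38520·x^3 + 83520·x^4 + 31104·x^5 + 41472·x^6) + (-189 - 1413·x + 1251·x^2 + 4203·x^3 + 5580·x^4 + 11952·x^5 + 12096·x^6 + 13824·x^7)·Dx + (262 + 1452·x + 6334·x^2 + 4280·x^3 + 9280·x^4 + 3456·x^5 + 4608·x^6)·Dx^2 + (-21 - 157·x + 139·x^2 + 467·x^3 + 620·x^4 + 1328·x^5 + 1344·x^6 + 1536·x^7)·Dx^3  (order 3).
h: a_k = 3, 48, 81, 321, 975, 65403/20, 9261, 7828071/280, …
ICs: h(0) = 3, h′(0) = 48, h′′(0) = 162.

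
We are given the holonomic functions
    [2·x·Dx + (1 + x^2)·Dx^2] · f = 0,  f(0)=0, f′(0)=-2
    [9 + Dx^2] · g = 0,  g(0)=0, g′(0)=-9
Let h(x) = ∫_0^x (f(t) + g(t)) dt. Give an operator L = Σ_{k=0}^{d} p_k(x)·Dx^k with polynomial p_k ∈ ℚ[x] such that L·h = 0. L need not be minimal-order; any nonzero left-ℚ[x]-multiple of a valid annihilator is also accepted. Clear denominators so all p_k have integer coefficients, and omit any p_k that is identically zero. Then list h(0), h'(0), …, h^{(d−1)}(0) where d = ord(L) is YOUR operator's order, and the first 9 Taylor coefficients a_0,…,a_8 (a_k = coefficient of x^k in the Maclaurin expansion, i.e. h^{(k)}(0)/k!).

f: a_k = 0, -2, 0, 2/3, 0, -2/5, 0, 2/7, 0, …
g: a_k = 0, -9, 0, 27/2, 0, -243/40, 0, 729/560, 0, …
Weyl lclm of L_f,L_g ⇒ L₀ (ord ≤ 4).
∫: right-multiply L₀ by Dx.
L = (-54·x + 540·x^3 + 162·x^5)·Dx^2 + (63 + 279·x^2 + 297·x^4 + 81·x^6)·Dx^3 + (-6·x + 60·x^3 + 18·x^5)·Dx^4 + (7 + 31·x^2 + 33·x^4 + 9·x^6)·Dx^5  (order 5).
h: a_k = 0, 0, -11/2, 0, 85/24, 0, -259/240, 0, 127/640, …
ICs: h(0) = 0, h′(0) = 0, h′′(0) = -11, h′′′(0) = 0, h′′′′(0) = 85.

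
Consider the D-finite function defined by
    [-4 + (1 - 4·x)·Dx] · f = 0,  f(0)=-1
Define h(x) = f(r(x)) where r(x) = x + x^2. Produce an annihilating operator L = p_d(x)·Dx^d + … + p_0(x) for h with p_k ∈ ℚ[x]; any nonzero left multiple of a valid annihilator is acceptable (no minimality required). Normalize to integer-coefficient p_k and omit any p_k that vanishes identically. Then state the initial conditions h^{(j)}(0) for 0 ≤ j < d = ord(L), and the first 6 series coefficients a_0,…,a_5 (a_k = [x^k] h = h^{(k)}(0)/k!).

L = (4 + 8·x) + (-1 + 4·x + 4·x^2)·Dx  (order 1).
h: a_k = -1, -4, -20, -96, -464, -2240, …
ICs: h(0) = -1.

f: a_k = -1, -4, -16, -64, -256, -1024, …
f∘r: x↦r, Dx↦Dx/r' in L_f ⇒ L₀.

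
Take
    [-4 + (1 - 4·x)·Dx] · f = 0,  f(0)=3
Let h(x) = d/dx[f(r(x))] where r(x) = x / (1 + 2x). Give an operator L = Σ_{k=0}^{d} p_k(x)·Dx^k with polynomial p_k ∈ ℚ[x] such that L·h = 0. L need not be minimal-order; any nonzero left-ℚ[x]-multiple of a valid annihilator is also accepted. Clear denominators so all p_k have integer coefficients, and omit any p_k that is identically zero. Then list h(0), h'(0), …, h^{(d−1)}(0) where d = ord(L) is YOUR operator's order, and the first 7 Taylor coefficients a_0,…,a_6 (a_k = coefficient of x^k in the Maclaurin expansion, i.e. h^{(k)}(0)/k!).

f: a_k = 3, 12, 48, 192, 768, 3072, 12288, …
f∘r: x↦r, Dx↦Dx/r' in L_f ⇒ L₀.
Derive L from L₀ (diff closure).
L = 4 + (-1 + 2·x)·Dx  (order 1).
h: a_k = 12, 48, 144, 384, 960, 2304, 5376, …
ICs: h(0) = 12.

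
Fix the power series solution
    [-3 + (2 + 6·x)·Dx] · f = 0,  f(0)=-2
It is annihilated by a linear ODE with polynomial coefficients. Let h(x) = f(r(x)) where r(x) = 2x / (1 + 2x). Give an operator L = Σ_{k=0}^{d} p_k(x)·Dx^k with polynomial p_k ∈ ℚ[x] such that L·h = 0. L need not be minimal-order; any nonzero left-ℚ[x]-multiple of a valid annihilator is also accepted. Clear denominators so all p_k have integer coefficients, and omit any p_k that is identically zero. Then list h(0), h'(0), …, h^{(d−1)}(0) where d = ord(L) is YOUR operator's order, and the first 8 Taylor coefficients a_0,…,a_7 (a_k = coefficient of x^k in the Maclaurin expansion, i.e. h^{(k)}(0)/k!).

f: a_k = -2, -3, 9/4, -27/8, 405/64, -1701/128, 15309/512, -72171/1024, …
Substitute x→r, Dx→(1/r')Dx; clear ⇒ L₀.
L = -3 + (1 + 10·x + 16·x^2)·Dx  (order 1).
h: a_k = -2, -6, 21, -87, 1677/4, -9069/4, 106305/8, -658335/8, …
ICs: h(0) = -2.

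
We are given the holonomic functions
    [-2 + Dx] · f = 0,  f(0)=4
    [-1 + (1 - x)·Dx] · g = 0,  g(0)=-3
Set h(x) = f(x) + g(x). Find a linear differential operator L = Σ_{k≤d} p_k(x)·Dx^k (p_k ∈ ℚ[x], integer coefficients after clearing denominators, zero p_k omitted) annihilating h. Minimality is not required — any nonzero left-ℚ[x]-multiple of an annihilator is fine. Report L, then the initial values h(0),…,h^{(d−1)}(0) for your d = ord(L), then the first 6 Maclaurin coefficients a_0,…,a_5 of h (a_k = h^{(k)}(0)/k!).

L = 4·x + (2 - 8·x + 4·x^2)·Dx + (-1 + 3·x - 2·x^2)·Dx^2  (order 2).
h: a_k = 1, 5, 5, 7/3, -1/3, -29/15, …
ICs: h(0) = 1, h′(0) = 5.

f: a_k = 4, 8, 8, 16/3, 8/3, 16/15, …
g: a_k = -3, -3, -3, -3, -3, -3, …
Sum ⇒ L₀ = lclm(L_f,L_g) in ℚ(x)⟨Dx⟩.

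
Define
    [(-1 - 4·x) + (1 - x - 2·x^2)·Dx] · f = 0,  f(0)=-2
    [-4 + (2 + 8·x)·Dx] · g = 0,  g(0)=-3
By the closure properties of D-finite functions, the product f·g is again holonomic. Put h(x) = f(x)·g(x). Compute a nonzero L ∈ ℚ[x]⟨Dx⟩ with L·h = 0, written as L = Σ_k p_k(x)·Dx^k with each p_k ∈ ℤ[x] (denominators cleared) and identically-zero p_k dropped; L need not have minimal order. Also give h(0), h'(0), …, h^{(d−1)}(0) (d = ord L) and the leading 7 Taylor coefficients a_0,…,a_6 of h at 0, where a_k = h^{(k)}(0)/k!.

L = (3 + 6·x + 12·x^2) + (-1 - 3·x + 6·x^2 + 8·x^3)·Dx  (order 1).
h: a_k = 6, 18, 18, 78, 54, 378, -18, …
ICs: h(0) = 6.

f: a_k = -2, -2, -6, -10, -22, -42, -86, …
g: a_k = -3, -6, 6, -12, 30, -84, 252, …
Product ⇒ symmetric product L₀, ord ≤ 1.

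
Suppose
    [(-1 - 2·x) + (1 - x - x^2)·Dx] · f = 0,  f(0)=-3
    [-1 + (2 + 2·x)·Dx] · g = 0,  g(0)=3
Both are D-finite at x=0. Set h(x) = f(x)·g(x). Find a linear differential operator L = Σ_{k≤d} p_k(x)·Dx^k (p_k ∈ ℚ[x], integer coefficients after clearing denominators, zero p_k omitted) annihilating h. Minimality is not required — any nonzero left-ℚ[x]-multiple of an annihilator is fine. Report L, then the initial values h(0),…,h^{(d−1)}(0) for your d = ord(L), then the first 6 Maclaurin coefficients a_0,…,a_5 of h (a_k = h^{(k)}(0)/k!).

f: a_k = -3, -3, -6, -9, -15, -24, …
g: a_k = 3, 3/2, -3/8, 3/16, -15/128, 21/256, …
Product ⇒ symmetric product L₀, ord ≤ 1.
L = (3 + 5·x + 3·x^2) + (-2 + 4·x^2 + 2·x^3)·Dx  (order 1).
h: a_k = -9, -27/2, -171/8, -567/16, -7227/128, -23589/256, …
ICs: h(0) = -9.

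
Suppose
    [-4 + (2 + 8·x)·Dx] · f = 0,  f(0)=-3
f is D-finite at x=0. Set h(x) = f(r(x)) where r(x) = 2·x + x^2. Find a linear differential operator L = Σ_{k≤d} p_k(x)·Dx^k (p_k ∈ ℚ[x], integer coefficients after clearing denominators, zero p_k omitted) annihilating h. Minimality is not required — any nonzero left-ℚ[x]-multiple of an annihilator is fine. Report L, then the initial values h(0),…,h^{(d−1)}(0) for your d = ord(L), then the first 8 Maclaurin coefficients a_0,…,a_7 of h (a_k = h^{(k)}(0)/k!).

L = (-4 - 4·x) + (1 + 8·x + 4·x^2)·Dx  (order 1).
h: a_k = -3, -12, 18, -72, 342, -1800, 10116, -59472, …
ICs: h(0) = -3.

f: a_k = -3, -6, 6, -12, 30, -84, 252, -792, …
Change of var in L_f (x↦r) gives L₀.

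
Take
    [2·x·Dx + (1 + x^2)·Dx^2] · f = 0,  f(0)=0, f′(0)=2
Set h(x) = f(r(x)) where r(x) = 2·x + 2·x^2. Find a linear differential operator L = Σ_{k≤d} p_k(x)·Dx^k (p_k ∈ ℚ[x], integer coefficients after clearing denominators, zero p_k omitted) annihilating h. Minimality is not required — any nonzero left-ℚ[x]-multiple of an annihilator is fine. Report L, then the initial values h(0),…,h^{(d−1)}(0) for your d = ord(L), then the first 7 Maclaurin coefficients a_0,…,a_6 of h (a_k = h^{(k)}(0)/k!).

L = (-2 + 8·x + 32·x^2 + 48·x^3 + 24·x^4)·Dx + (1 + 2·x + 4·x^2 + 16·x^3 + 20·x^4 + 8·x^5)·Dx^2  (order 2).
h: a_k = 0, 4, 4, -16/3, -16, -16/5, 176/3, …
ICs: h(0) = 0, h′(0) = 4.

f: a_k = 0, 2, 0, -2/3, 0, 2/5, 0, …
Change of var in L_f (x↦r) gives L₀.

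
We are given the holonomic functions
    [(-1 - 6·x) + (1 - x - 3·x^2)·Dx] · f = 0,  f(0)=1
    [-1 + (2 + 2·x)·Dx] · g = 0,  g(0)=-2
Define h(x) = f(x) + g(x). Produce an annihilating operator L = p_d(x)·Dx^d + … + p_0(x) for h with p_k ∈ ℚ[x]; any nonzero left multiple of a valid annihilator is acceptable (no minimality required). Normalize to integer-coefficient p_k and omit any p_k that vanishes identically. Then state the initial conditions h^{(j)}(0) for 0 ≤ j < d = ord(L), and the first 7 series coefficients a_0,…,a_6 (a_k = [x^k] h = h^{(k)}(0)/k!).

L = (-17 - 57·x - 135·x^2 - 90·x^3) + (33 + 134·x + 387·x^2 + 510·x^3 + 225·x^4)·Dx + (-2 - 30·x - 22·x^2 + 126·x^3 + 210·x^4 + 90·x^5)·Dx^2  (order 2).
h: a_k = -1, 0, 17/4, 55/8, 1221/64, 5113/128, 49685/512, …
ICs: h(0) = -1, h′(0) = 0.

f: a_k = 1, 1, 4, 7, 19, 40, 97, …
g: a_k = -2, -1, 1/4, -1/8, 5/64, -7/128, 21/512, …
f+g: L₀ = lclm(L_f,L_g), ord ≤ 1+1.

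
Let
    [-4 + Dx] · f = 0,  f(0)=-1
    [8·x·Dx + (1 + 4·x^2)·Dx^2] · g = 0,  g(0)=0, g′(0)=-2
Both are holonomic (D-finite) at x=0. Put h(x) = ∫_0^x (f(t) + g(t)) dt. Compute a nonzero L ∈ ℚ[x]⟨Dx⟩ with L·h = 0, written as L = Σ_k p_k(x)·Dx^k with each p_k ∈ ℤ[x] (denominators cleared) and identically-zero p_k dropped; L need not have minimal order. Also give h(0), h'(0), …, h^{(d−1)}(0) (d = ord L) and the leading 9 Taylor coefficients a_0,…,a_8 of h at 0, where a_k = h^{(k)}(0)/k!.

f: a_k = -1, -4, -8, -32/3, -32/3, -128/15, -256/45, -1024/315, -512/315, …
g: a_k = 0, -2, 0, 8/3, 0, -32/5, 0, 128/7, 0, …
Weyl lclm of L_f,L_g ⇒ L₀ (ord ≤ 3).
h=∫₀ˣh₀: take L = L₀·Dx.
L = (8 - 32·x - 96·x^2 - 128·x^3)·Dx^2 + (-6 - 8·x^2 - 64·x^4)·Dx^3 + (1 + 2·x + 8·x^2 + 8·x^3 + 16·x^4)·Dx^4  (order 4).
h: a_k = 0, -1, -3, -8/3, -2, -32/15, -112/45, -256/315, 592/315, …
ICs: h(0) = 0, h′(0) = -1, h′′(0) = -6, h′′′(0) = -16.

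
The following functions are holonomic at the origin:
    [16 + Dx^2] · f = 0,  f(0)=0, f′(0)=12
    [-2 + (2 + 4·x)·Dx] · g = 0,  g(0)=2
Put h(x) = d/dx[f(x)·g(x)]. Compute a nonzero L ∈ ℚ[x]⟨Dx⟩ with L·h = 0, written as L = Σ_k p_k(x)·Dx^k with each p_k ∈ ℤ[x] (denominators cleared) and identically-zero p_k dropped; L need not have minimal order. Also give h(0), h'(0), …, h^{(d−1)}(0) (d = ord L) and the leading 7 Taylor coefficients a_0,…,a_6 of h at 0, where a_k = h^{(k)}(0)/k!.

f: a_k = 0, 12, 0, -32, 0, 128/5, 0, …
g: a_k = 2, 2, -1, 1, -5/4, 7/4, -21/8, …
h₀=f·g: eliminate ⇒ L₀, order ≤ 2·1.
Derive L from L₀ (diff closure).
L = (413 + 2688·x + 6784·x^2 + 8192·x^3 + 4096·x^4) + (-26 - 180·x - 384·x^2 - 256·x^3)·Dx + (19 + 140·x + 396·x^2 + 512·x^3 + 256·x^4)·Dx^2  (order 2).
h: a_k = 24, 48, -228, -208, 341, 1206/5, -7687/30, …
ICs: h(0) = 24, h′(0) = 48.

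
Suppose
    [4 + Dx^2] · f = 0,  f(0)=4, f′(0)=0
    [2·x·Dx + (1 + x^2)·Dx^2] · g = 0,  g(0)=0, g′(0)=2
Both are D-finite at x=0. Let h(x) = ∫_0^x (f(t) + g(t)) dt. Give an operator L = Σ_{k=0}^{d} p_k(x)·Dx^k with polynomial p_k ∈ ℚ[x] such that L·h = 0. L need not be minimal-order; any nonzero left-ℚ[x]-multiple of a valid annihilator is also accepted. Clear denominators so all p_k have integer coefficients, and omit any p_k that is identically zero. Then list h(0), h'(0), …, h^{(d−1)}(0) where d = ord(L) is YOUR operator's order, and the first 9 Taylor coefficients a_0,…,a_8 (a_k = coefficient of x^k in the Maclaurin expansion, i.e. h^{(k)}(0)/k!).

f: a_k = 4, 0, -8, 0, 8/3, 0, -16/45, 0, 8/315, …
g: a_k = 0, 2, 0, -2/3, 0, 2/5, 0, -2/7, 0, …
L₀ := lclm(L_f,L_g); ord L₀ ≤ 2+2.
∫: right-multiply L₀ by Dx.
L = (-32·x + 80·x^3 + 16·x^5)·Dx^2 + (4 + 32·x^2 + 36·x^4 + 8·x^6)·Dx^3 + (-8·x + 20·x^3 + 4·x^5)·Dx^4 + (1 + 8·x^2 + 9·x^4 + 2·x^6)·Dx^5  (order 5).
h: a_k = 0, 4, 1, -8/3, -1/6, 8/15, 1/15, -16/315, -1/28, …
ICs: h(0) = 0, h′(0) = 4, h′′(0) = 2, h′′′(0) = -16, h′′′′(0) = -4.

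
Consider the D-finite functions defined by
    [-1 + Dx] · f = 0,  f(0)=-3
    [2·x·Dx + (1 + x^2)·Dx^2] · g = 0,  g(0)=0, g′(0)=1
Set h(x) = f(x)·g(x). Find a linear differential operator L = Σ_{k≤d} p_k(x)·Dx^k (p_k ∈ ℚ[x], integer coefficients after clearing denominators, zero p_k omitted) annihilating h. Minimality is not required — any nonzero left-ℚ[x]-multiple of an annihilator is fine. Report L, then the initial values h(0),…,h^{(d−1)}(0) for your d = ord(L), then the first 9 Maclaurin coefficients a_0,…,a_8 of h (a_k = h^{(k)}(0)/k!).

L = (1 - 2·x + x^2) + (-2 + 2·x - 2·x^2)·Dx + (1 + x^2)·Dx^2  (order 2).
h: a_k = 0, -3, -3, -1/2, 1/2, -9/40, -11/24, 93/560, 113/336, …
ICs: h(0) = 0, h′(0) = -3.

f: a_k = -3, -3, -3/2, -1/2, -1/8, -1/40, -1/240, -1/1680, -1/13440, …
g: a_k = 0, 1, 0, -1/3, 0, 1/5, 0, -1/7, 0, …
Product ⇒ symmetric product L₀, ord ≤ 2.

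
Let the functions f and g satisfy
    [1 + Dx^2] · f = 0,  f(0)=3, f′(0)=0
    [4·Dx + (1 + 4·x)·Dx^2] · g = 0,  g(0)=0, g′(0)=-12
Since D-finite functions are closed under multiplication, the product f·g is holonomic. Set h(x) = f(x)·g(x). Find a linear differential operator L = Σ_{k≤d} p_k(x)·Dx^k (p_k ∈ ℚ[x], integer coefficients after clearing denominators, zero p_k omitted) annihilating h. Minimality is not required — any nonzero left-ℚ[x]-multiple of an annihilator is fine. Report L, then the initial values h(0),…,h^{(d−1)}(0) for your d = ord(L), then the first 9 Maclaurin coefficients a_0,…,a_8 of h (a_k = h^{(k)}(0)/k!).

L = (-147 - 144·x - 224·x^2 + 256·x^3 + 256·x^4) + (-56 - 160·x + 384·x^2 + 512·x^3)·Dx + (-150 - 160·x - 192·x^2 + 512·x^3 + 512·x^4)·Dx^2 + (-56 - 160·x + 384·x^2 + 512·x^3)·Dx^3 + (-3 - 16·x + 32·x^2 + 256·x^3 + 256·x^4)·Dx^4  (order 4).
h: a_k = 0, -36, 72, -174, 540, -17487/10, 5859, -2821209/140, 706799/10, …
ICs: h(0) = 0, h′(0) = -36, h′′(0) = 144, h′′′(0) = -1044.

f: a_k = 3, 0, -3/2, 0, 1/8, 0, -1/240, 0, 1/13440, …
g: a_k = 0, -12, 24, -64, 192, -3072/5, 2048, -49152/7, 24576, …
f·g: L₀ = L_f ⊗_s L_g, ord ≤ 2·2.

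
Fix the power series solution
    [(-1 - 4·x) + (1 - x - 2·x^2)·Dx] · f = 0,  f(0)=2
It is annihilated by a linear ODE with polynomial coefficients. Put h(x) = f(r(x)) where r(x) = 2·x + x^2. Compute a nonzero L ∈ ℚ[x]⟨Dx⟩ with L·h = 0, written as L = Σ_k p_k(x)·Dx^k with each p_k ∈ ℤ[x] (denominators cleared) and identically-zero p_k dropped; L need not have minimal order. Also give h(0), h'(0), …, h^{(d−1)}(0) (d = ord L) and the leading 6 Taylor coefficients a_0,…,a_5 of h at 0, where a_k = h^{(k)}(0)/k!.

f: a_k = 2, 2, 6, 10, 22, 42, …
f∘r: x↦r, Dx↦Dx/r' in L_f ⇒ L₀.
L = (2 + 16·x + 8·x^2) + (-1 + 3·x + 6·x^2 + 2·x^3)·Dx  (order 1).
h: a_k = 2, 4, 26, 104, 478, 2108, …
ICs: h(0) = 2.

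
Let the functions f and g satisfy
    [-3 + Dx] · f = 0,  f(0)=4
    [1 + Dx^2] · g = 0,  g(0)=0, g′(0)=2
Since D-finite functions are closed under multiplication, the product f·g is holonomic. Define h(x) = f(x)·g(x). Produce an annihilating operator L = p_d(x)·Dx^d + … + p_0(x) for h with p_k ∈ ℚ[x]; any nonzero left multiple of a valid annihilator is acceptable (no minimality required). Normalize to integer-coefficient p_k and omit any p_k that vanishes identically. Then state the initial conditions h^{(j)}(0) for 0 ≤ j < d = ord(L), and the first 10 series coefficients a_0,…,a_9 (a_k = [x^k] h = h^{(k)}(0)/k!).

L = 10 - 6·Dx + Dx^2  (order 2).
h: a_k = 0, 8, 24, 104/3, 32, 316/15, 52/5, 1228/315, 16/15, 481/2835, …
ICs: h(0) = 0, h′(0) = 8.

f: a_k = 4, 12, 18, 18, 27/2, 81/10, 81/20, 243/140, 729/1120, 243/1120, …
g: a_k = 0, 2, 0, -1/3, 0, 1/60, 0, -1/2520, 0, 1/181440, …
L₀ := L_f ⊗_s L_g (sym. prod.), ord ≤ 2.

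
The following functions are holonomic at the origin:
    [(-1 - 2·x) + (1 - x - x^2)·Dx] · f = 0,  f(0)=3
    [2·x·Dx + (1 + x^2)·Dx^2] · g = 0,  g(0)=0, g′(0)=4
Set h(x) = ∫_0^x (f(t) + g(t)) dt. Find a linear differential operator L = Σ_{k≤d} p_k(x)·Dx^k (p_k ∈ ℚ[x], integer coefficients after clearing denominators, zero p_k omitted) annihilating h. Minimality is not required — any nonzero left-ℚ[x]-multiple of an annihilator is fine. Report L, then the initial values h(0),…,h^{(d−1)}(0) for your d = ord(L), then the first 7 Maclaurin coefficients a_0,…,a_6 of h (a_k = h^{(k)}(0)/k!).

f: a_k = 3, 3, 6, 9, 15, 24, 39, …
g: a_k = 0, 4, 0, -4/3, 0, 4/5, 0, …
Sum ⇒ L₀ = lclm(L_f,L_g) in ℚ(x)⟨Dx⟩.
Integrate: L := L₀·Dx.
L = (-4 + 16·x + 64·x^2 + 72·x^3 + 66·x^4 + 6·x^6)·Dx^2 + (10 + 24·x + 28·x^2 + 60·x^3 + 65·x^4 + 50·x^5 + 3·x^6 + 6·x^7)·Dx^3 + (-2 - 2·x - 2·x^2 + 8·x^3 + 5·x^4 + 11·x^5 + 6·x^6 + x^7 + x^8)·Dx^4  (order 4).
h: a_k = 0, 3, 7/2, 2, 23/12, 3, 62/15, …
ICs: h(0) = 0, h′(0) = 3, h′′(0) = 7, h′′′(0) = 12.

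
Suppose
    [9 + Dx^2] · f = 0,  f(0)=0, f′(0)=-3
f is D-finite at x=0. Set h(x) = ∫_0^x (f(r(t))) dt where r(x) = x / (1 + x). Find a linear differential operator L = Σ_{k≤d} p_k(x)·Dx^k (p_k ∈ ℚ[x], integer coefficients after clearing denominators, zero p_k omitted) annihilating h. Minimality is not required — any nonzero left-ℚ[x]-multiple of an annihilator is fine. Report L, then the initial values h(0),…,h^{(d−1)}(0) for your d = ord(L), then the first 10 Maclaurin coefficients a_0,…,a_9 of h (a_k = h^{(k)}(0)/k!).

L = 9·Dx + (2 + 6·x + 6·x^2 + 2·x^3)·Dx^2 + (1 + 4·x + 6·x^2 + 4·x^3 + x^4)·Dx^3  (order 3).
h: a_k = 0, 0, -3/2, 1, 3/8, -21/10, 293/80, -255/56, 19353/4480, -631/240, …
ICs: h(0) = 0, h′(0) = 0, h′′(0) = -3.

f: a_k = 0, -3, 0, 9/2, 0, -81/40, 0, 243/560, 0, -243/4480, …
f∘r: x↦r, Dx↦Dx/r' in L_f ⇒ L₀.
h=∫₀ˣh₀: take L = L₀·Dx.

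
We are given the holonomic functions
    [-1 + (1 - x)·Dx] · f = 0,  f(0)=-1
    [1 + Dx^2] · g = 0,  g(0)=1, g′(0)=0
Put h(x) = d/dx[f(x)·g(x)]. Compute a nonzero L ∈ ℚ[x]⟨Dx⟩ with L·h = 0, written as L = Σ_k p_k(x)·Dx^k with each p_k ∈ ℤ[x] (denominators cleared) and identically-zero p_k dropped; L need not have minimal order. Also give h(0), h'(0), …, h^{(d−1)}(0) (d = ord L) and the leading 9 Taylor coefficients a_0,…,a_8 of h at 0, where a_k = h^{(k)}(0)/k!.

L = (-1 - 2·x + x^2) + (-2 + 2·x)·Dx + (1 - 2·x + x^2)·Dx^2  (order 2).
h: a_k = -1, -1, -3/2, -13/6, -65/24, -389/120, -2723/720, -4357/1008, -4357/896, …
ICs: h(0) = -1, h′(0) = -1.

f: a_k = -1, -1, -1, -1, -1, -1, -1, -1, -1, …
g: a_k = 1, 0, -1/2, 0, 1/24, 0, -1/720, 0, 1/40320, …
Product ⇒ symmetric product L₀, ord ≤ 2.
h=h₀': d/dx-closure on L₀ ⇒ L.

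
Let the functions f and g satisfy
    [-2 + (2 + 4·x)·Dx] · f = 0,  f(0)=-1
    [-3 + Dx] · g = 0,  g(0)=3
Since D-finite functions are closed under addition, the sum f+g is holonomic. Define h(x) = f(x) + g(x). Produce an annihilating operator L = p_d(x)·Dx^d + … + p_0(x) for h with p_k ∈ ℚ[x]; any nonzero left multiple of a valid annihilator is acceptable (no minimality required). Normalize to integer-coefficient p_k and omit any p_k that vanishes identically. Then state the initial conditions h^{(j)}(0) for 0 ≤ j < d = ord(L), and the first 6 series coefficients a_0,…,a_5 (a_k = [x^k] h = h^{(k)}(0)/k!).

L = (6 + 9·x) + (-5 - 18·x - 18·x^2)·Dx + (1 + 5·x + 6·x^2)·Dx^2  (order 2).
h: a_k = 2, 8, 14, 13, 43/4, 26/5, …
ICs: h(0) = 2, h′(0) = 8.

f: a_k = -1, -1, 1/2, -1/2, 5/8, -7/8, …
g: a_k = 3, 9, 27/2, 27/2, 81/8, 243/40, …
Sum ⇒ L₀ = lclm(L_f,L_g) in ℚ(x)⟨Dx⟩.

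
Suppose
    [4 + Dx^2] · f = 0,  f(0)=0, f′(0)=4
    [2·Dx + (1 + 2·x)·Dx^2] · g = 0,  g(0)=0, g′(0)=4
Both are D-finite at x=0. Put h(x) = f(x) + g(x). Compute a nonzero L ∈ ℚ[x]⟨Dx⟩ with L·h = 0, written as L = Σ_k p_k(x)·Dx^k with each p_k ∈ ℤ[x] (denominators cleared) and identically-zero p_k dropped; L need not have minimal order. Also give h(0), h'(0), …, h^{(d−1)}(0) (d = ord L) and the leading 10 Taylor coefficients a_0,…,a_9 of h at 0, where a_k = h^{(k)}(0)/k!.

f: a_k = 0, 4, 0, -8/3, 0, 8/15, 0, -16/315, 0, 8/2835, …
g: a_k = 0, 4, -4, 16/3, -8, 64/5, -64/3, 256/7, -64, 1024/9, …
L₀ := lclm(L_f,L_g); ord L₀ ≤ 2+2.
L = (56 + 32·x + 32·x^2)·Dx + (12 + 40·x + 48·x^2 + 32·x^3)·Dx^2 + (14 + 8·x + 8·x^2)·Dx^3 + (3 + 10·x + 12·x^2 + 8·x^3)·Dx^4  (order 4).
h: a_k = 0, 8, -4, 8/3, -8, 40/3, -64/3, 11504/315, -64, 322568/2835, …
ICs: h(0) = 0, h′(0) = 8, h′′(0) = -8, h′′′(0) = 16.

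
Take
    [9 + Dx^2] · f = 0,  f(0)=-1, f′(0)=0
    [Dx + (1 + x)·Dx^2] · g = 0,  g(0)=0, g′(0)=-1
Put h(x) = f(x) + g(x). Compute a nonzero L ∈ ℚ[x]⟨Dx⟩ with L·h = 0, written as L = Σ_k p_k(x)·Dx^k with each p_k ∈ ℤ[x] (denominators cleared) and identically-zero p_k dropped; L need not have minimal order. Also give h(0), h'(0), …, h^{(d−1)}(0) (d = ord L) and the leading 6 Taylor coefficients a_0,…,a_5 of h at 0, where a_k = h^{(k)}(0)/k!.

L = (135 + 162·x + 81·x^2)·Dx + (99 + 261·x + 243·x^2 + 81·x^3)·Dx^2 + (15 + 18·x + 9·x^2)·Dx^3 + (11 + 29·x + 27·x^2 + 9·x^3)·Dx^4  (order 4).
h: a_k = -1, -1, 5, -1/3, -25/8, -1/5, …
ICs: h(0) = -1, h′(0) = -1, h′′(0) = 10, h′′′(0) = -2.

f: a_k = -1, 0, 9/2, 0, -27/8, 0, …
g: a_k = 0, -1, 1/2, -1/3, 1/4, -1/5, …
h₀=f+g: left-lcm gives L₀, ord ≤ 4.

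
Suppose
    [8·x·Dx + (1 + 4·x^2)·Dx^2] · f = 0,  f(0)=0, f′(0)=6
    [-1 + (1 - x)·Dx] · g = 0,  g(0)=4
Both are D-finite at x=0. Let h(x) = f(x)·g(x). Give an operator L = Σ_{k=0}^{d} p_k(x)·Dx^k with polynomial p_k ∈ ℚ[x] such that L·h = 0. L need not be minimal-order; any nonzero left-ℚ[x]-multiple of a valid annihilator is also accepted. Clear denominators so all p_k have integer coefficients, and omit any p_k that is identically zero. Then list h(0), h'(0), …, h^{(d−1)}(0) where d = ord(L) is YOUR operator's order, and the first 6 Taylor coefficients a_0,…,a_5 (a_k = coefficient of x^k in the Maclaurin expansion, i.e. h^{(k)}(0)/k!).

L = 8·x + (2 - 8·x + 16·x^2)·Dx + (-1 + x - 4·x^2 + 4·x^3)·Dx^2  (order 2).
h: a_k = 0, 24, 24, -8, -8, 344/5, …
ICs: h(0) = 0, h′(0) = 24.

f: a_k = 0, 6, 0, -8, 0, 96/5, …
g: a_k = 4, 4, 4, 4, 4, 4, …
L₀ := L_f ⊗_s L_g (sym. prod.), ord ≤ 2.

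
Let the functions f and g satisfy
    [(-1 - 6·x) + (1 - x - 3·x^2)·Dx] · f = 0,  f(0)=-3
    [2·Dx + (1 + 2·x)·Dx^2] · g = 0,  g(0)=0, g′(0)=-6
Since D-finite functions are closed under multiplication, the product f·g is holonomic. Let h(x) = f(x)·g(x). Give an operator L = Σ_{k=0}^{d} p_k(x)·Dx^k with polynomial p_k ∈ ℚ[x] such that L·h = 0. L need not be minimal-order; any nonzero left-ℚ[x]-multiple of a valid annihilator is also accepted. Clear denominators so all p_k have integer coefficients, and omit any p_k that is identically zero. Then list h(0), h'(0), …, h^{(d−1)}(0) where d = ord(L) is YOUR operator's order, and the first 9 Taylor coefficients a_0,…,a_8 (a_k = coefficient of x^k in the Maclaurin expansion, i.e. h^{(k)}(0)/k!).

L = (8 + 24·x) + (18·x + 30·x^2)·Dx + (-1 - x + 5·x^2 + 6·x^3)·Dx^2  (order 2).
h: a_k = 0, 18, 0, 78, 42, 1668/5, 1818/5, 53514/35, 81612/35, …
ICs: h(0) = 0, h′(0) = 18.

f: a_k = -3, -3, -12, -21, -57, -120, -291, -651, -1524, …
g: a_k = 0, -6, 6, -8, 12, -96/5, 32, -384/7, 96, …
h₀=f·g: eliminate ⇒ L₀, order ≤ 1·2.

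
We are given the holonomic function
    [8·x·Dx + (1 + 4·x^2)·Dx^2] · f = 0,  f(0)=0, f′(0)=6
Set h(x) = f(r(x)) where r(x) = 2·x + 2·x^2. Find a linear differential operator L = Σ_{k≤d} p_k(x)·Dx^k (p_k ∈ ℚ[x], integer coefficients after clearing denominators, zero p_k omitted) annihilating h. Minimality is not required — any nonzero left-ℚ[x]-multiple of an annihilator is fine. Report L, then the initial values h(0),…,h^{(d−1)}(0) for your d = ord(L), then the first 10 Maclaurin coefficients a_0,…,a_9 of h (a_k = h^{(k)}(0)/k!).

L = (-2 + 32·x + 128·x^2 + 192·x^3 + 96·x^4)·Dx + (1 + 2·x + 16·x^2 + 64·x^3 + 80·x^4 + 32·x^5)·Dx^2  (order 2).
h: a_k = 0, 12, 12, -64, -192, 2112/5, 3008, -6144/7, -43008, -171008/3, …
ICs: h(0) = 0, h′(0) = 12.

f: a_k = 0, 6, 0, -8, 0, 96/5, 0, -384/7, 0, 512/3, …
Change of var in L_f (x↦r) gives L₀.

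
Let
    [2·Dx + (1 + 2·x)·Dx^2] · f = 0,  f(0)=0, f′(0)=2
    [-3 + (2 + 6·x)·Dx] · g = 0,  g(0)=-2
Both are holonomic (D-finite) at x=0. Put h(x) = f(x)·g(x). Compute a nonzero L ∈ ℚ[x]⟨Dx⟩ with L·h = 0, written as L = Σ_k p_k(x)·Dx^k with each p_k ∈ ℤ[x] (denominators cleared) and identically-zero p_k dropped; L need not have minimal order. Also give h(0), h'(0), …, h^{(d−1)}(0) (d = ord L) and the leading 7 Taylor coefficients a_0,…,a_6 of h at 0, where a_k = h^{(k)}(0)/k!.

f: a_k = 0, 2, -2, 8/3, -4, 32/5, -32/3, …
g: a_k = -2, -3, 9/4, -27/8, 405/64, -1701/128, 15309/512, …
h₀=f·g: eliminate ⇒ L₀, order ≤ 2·1.
L = (15 + 18·x) + (-4 - 12·x)·Dx + (4 + 32·x + 84·x^2 + 72·x^3)·Dx^2  (order 2).
h: a_k = 0, -4, -2, 31/6, -45/4, 3937/160, -52897/960, …
ICs: h(0) = 0, h′(0) = -4.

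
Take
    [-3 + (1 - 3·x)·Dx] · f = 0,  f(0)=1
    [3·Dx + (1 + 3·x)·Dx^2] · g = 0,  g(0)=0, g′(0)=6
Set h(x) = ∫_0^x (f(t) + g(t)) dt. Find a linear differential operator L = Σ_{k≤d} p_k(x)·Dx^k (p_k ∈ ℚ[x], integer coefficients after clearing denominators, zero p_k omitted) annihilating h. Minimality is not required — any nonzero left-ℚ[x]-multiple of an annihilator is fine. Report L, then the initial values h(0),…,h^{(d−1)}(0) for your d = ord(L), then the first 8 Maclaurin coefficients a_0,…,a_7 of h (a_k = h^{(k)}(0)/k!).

L = (30 + 18·x)·Dx^2 + (4 + 48·x + 36·x^2)·Dx^3 + (-1 - x + 9·x^2 + 9·x^3)·Dx^4  (order 4).
h: a_k = 0, 1, 9/2, 0, 45/4, 81/10, 567/10, 486/7, …
ICs: h(0) = 0, h′(0) = 1, h′′(0) = 9, h′′′(0) = 0.

f: a_k = 1, 3, 9, 27, 81, 243, 729, 2187, …
g: a_k = 0, 6, -9, 18, -81/2, 486/5, -243, 4374/7, …
L₀ := lclm(L_f,L_g); ord L₀ ≤ 1+2.
h=∫h₀ ⇒ L = L₀·Dx.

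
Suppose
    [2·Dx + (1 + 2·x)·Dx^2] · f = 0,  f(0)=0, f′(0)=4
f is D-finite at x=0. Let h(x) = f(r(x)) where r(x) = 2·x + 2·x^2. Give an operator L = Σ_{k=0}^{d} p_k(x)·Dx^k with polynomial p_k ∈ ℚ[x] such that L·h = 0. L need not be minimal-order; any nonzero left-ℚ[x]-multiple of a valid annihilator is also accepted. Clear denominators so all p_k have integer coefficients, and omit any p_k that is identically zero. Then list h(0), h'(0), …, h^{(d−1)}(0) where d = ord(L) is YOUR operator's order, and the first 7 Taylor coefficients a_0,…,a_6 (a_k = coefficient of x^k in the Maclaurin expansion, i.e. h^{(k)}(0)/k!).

L = 2·Dx + (1 + 2·x)·Dx^2  (order 2).
h: a_k = 0, 8, -8, 32/3, -16, 128/5, -128/3, …
ICs: h(0) = 0, h′(0) = 8.

f: a_k = 0, 4, -4, 16/3, -8, 64/5, -64/3, …
h₀=f(r): pull back L_f along r ⇒ L₀.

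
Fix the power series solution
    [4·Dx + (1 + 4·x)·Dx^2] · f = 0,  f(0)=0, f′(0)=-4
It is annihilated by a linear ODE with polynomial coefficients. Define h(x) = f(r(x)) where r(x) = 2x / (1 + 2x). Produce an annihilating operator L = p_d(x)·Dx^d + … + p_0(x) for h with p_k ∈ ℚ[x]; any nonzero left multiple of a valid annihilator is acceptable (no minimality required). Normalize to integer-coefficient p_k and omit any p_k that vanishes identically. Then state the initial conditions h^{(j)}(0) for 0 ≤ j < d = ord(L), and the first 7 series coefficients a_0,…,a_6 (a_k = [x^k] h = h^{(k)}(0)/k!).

L = (12 + 40·x)·Dx + (1 + 12·x + 20·x^2)·Dx^2  (order 2).
h: a_k = 0, -8, 48, -992/3, 2496, -99968/5, 166656, …
ICs: h(0) = 0, h′(0) = -8.

f: a_k = 0, -4, 8, -64/3, 64, -1024/5, 2048/3, …
h₀=f(r): pull back L_f along r ⇒ L₀.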